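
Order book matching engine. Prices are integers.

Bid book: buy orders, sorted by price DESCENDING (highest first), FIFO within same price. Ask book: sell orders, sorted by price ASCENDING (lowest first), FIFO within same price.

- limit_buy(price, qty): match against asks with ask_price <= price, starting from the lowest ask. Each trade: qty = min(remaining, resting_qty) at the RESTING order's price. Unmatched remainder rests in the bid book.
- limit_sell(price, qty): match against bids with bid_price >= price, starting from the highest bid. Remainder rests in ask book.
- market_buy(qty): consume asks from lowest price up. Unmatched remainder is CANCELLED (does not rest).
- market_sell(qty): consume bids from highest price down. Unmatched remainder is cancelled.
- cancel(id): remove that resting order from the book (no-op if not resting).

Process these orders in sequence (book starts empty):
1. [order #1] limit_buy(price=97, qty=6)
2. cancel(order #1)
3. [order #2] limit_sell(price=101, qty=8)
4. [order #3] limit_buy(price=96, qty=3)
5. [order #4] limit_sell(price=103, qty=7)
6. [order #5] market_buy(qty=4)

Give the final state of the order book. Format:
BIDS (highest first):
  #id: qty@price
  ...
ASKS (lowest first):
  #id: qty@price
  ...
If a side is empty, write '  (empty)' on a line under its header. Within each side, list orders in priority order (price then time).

Answer: BIDS (highest first):
  #3: 3@96
ASKS (lowest first):
  #2: 4@101
  #4: 7@103

Derivation:
After op 1 [order #1] limit_buy(price=97, qty=6): fills=none; bids=[#1:6@97] asks=[-]
After op 2 cancel(order #1): fills=none; bids=[-] asks=[-]
After op 3 [order #2] limit_sell(price=101, qty=8): fills=none; bids=[-] asks=[#2:8@101]
After op 4 [order #3] limit_buy(price=96, qty=3): fills=none; bids=[#3:3@96] asks=[#2:8@101]
After op 5 [order #4] limit_sell(price=103, qty=7): fills=none; bids=[#3:3@96] asks=[#2:8@101 #4:7@103]
After op 6 [order #5] market_buy(qty=4): fills=#5x#2:4@101; bids=[#3:3@96] asks=[#2:4@101 #4:7@103]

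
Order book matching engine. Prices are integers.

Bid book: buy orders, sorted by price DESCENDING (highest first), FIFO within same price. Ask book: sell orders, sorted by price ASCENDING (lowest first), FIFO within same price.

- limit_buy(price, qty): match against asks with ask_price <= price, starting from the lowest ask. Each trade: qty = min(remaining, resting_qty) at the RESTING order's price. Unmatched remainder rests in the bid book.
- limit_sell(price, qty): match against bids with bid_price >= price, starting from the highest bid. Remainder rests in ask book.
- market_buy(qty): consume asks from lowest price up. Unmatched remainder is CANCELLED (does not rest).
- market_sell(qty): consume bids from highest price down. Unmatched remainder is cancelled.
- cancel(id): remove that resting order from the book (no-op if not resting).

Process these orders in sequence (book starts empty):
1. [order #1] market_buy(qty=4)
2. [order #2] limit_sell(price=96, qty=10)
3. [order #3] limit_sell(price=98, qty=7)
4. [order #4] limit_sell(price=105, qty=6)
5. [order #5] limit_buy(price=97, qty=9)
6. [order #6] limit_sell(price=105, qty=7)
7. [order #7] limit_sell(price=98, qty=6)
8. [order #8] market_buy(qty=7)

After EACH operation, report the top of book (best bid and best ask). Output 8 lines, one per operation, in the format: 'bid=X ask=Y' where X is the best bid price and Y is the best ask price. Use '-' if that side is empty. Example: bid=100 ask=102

After op 1 [order #1] market_buy(qty=4): fills=none; bids=[-] asks=[-]
After op 2 [order #2] limit_sell(price=96, qty=10): fills=none; bids=[-] asks=[#2:10@96]
After op 3 [order #3] limit_sell(price=98, qty=7): fills=none; bids=[-] asks=[#2:10@96 #3:7@98]
After op 4 [order #4] limit_sell(price=105, qty=6): fills=none; bids=[-] asks=[#2:10@96 #3:7@98 #4:6@105]
After op 5 [order #5] limit_buy(price=97, qty=9): fills=#5x#2:9@96; bids=[-] asks=[#2:1@96 #3:7@98 #4:6@105]
After op 6 [order #6] limit_sell(price=105, qty=7): fills=none; bids=[-] asks=[#2:1@96 #3:7@98 #4:6@105 #6:7@105]
After op 7 [order #7] limit_sell(price=98, qty=6): fills=none; bids=[-] asks=[#2:1@96 #3:7@98 #7:6@98 #4:6@105 #6:7@105]
After op 8 [order #8] market_buy(qty=7): fills=#8x#2:1@96 #8x#3:6@98; bids=[-] asks=[#3:1@98 #7:6@98 #4:6@105 #6:7@105]

Answer: bid=- ask=-
bid=- ask=96
bid=- ask=96
bid=- ask=96
bid=- ask=96
bid=- ask=96
bid=- ask=96
bid=- ask=98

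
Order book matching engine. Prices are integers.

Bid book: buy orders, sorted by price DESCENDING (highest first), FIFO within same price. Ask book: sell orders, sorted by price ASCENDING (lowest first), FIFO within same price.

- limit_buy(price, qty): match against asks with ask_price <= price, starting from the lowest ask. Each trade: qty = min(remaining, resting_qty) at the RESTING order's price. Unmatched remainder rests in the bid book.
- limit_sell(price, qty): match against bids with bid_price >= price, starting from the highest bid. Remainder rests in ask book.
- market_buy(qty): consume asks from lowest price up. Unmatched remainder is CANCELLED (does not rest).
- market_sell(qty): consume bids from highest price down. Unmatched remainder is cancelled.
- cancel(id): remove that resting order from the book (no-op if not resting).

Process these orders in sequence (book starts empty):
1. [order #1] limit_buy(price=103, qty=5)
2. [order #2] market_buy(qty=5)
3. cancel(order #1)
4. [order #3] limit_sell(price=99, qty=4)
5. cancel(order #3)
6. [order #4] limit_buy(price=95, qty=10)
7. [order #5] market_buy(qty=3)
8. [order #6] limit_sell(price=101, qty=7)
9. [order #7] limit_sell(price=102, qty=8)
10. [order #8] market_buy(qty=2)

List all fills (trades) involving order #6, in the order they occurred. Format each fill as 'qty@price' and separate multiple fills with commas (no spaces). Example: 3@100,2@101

Answer: 2@101

Derivation:
After op 1 [order #1] limit_buy(price=103, qty=5): fills=none; bids=[#1:5@103] asks=[-]
After op 2 [order #2] market_buy(qty=5): fills=none; bids=[#1:5@103] asks=[-]
After op 3 cancel(order #1): fills=none; bids=[-] asks=[-]
After op 4 [order #3] limit_sell(price=99, qty=4): fills=none; bids=[-] asks=[#3:4@99]
After op 5 cancel(order #3): fills=none; bids=[-] asks=[-]
After op 6 [order #4] limit_buy(price=95, qty=10): fills=none; bids=[#4:10@95] asks=[-]
After op 7 [order #5] market_buy(qty=3): fills=none; bids=[#4:10@95] asks=[-]
After op 8 [order #6] limit_sell(price=101, qty=7): fills=none; bids=[#4:10@95] asks=[#6:7@101]
After op 9 [order #7] limit_sell(price=102, qty=8): fills=none; bids=[#4:10@95] asks=[#6:7@101 #7:8@102]
After op 10 [order #8] market_buy(qty=2): fills=#8x#6:2@101; bids=[#4:10@95] asks=[#6:5@101 #7:8@102]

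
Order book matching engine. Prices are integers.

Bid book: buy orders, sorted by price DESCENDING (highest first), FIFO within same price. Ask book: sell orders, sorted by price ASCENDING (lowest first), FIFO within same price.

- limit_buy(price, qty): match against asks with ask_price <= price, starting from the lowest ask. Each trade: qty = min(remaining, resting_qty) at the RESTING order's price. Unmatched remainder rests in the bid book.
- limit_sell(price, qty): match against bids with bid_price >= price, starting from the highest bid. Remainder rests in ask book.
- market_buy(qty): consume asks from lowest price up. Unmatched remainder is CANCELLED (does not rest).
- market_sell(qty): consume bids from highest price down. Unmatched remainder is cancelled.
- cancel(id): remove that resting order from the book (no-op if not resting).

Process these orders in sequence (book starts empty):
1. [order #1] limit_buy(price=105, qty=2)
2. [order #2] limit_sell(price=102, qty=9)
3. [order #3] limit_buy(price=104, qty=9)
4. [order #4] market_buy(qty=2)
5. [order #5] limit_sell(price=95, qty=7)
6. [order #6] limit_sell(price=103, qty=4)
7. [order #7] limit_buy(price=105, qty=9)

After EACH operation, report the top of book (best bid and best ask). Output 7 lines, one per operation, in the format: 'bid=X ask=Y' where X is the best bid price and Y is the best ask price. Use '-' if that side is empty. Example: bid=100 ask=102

After op 1 [order #1] limit_buy(price=105, qty=2): fills=none; bids=[#1:2@105] asks=[-]
After op 2 [order #2] limit_sell(price=102, qty=9): fills=#1x#2:2@105; bids=[-] asks=[#2:7@102]
After op 3 [order #3] limit_buy(price=104, qty=9): fills=#3x#2:7@102; bids=[#3:2@104] asks=[-]
After op 4 [order #4] market_buy(qty=2): fills=none; bids=[#3:2@104] asks=[-]
After op 5 [order #5] limit_sell(price=95, qty=7): fills=#3x#5:2@104; bids=[-] asks=[#5:5@95]
After op 6 [order #6] limit_sell(price=103, qty=4): fills=none; bids=[-] asks=[#5:5@95 #6:4@103]
After op 7 [order #7] limit_buy(price=105, qty=9): fills=#7x#5:5@95 #7x#6:4@103; bids=[-] asks=[-]

Answer: bid=105 ask=-
bid=- ask=102
bid=104 ask=-
bid=104 ask=-
bid=- ask=95
bid=- ask=95
bid=- ask=-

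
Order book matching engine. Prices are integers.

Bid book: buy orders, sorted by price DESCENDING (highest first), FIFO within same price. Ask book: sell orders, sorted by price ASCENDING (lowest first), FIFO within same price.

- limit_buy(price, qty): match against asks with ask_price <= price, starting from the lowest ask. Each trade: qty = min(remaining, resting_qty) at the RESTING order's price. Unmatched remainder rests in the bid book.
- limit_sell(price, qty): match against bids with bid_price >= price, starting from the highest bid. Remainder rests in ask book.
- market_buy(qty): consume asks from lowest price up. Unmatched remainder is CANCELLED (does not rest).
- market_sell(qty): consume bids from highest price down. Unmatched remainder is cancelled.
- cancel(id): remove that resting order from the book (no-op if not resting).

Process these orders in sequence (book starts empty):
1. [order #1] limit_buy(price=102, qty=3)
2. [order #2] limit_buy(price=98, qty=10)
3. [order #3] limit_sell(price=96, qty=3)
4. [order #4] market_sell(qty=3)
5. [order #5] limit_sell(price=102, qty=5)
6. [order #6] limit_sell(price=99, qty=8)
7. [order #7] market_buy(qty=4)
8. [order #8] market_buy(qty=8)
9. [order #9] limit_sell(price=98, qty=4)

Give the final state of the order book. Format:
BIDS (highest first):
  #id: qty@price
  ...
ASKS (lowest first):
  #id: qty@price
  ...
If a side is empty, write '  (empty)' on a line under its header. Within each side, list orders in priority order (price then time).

After op 1 [order #1] limit_buy(price=102, qty=3): fills=none; bids=[#1:3@102] asks=[-]
After op 2 [order #2] limit_buy(price=98, qty=10): fills=none; bids=[#1:3@102 #2:10@98] asks=[-]
After op 3 [order #3] limit_sell(price=96, qty=3): fills=#1x#3:3@102; bids=[#2:10@98] asks=[-]
After op 4 [order #4] market_sell(qty=3): fills=#2x#4:3@98; bids=[#2:7@98] asks=[-]
After op 5 [order #5] limit_sell(price=102, qty=5): fills=none; bids=[#2:7@98] asks=[#5:5@102]
After op 6 [order #6] limit_sell(price=99, qty=8): fills=none; bids=[#2:7@98] asks=[#6:8@99 #5:5@102]
After op 7 [order #7] market_buy(qty=4): fills=#7x#6:4@99; bids=[#2:7@98] asks=[#6:4@99 #5:5@102]
After op 8 [order #8] market_buy(qty=8): fills=#8x#6:4@99 #8x#5:4@102; bids=[#2:7@98] asks=[#5:1@102]
After op 9 [order #9] limit_sell(price=98, qty=4): fills=#2x#9:4@98; bids=[#2:3@98] asks=[#5:1@102]

Answer: BIDS (highest first):
  #2: 3@98
ASKS (lowest first):
  #5: 1@102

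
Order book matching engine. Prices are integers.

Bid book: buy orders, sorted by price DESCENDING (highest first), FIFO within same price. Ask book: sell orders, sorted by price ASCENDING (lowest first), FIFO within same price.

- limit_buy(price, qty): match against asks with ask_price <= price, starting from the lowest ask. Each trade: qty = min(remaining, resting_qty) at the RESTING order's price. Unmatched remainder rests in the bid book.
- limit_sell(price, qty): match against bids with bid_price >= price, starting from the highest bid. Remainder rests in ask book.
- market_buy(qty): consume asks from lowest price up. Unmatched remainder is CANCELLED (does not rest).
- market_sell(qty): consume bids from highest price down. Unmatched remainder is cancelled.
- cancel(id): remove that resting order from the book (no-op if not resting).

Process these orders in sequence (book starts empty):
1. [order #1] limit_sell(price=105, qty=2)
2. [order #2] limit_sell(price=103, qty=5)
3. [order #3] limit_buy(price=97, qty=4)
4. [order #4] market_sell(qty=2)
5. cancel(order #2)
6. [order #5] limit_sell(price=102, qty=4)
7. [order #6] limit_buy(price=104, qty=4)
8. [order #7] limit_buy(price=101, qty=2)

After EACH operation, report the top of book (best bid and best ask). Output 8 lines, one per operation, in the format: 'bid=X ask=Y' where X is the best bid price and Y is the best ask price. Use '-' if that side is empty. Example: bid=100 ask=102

After op 1 [order #1] limit_sell(price=105, qty=2): fills=none; bids=[-] asks=[#1:2@105]
After op 2 [order #2] limit_sell(price=103, qty=5): fills=none; bids=[-] asks=[#2:5@103 #1:2@105]
After op 3 [order #3] limit_buy(price=97, qty=4): fills=none; bids=[#3:4@97] asks=[#2:5@103 #1:2@105]
After op 4 [order #4] market_sell(qty=2): fills=#3x#4:2@97; bids=[#3:2@97] asks=[#2:5@103 #1:2@105]
After op 5 cancel(order #2): fills=none; bids=[#3:2@97] asks=[#1:2@105]
After op 6 [order #5] limit_sell(price=102, qty=4): fills=none; bids=[#3:2@97] asks=[#5:4@102 #1:2@105]
After op 7 [order #6] limit_buy(price=104, qty=4): fills=#6x#5:4@102; bids=[#3:2@97] asks=[#1:2@105]
After op 8 [order #7] limit_buy(price=101, qty=2): fills=none; bids=[#7:2@101 #3:2@97] asks=[#1:2@105]

Answer: bid=- ask=105
bid=- ask=103
bid=97 ask=103
bid=97 ask=103
bid=97 ask=105
bid=97 ask=102
bid=97 ask=105
bid=101 ask=105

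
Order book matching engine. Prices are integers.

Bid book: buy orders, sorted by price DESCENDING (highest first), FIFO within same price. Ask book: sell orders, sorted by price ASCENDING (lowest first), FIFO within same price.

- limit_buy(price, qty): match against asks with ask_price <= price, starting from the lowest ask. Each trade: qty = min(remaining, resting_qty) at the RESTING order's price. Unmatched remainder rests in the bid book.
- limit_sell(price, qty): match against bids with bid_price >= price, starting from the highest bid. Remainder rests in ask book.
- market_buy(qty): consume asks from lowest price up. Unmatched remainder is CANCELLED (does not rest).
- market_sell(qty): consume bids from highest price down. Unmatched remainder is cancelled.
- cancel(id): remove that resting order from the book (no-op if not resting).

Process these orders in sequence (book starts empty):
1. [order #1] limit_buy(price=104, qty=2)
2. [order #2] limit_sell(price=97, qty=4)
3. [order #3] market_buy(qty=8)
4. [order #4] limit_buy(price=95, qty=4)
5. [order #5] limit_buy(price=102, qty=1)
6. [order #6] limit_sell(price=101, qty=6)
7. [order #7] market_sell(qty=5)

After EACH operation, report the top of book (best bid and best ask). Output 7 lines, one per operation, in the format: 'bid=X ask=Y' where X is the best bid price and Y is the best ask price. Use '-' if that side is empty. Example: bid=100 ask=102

After op 1 [order #1] limit_buy(price=104, qty=2): fills=none; bids=[#1:2@104] asks=[-]
After op 2 [order #2] limit_sell(price=97, qty=4): fills=#1x#2:2@104; bids=[-] asks=[#2:2@97]
After op 3 [order #3] market_buy(qty=8): fills=#3x#2:2@97; bids=[-] asks=[-]
After op 4 [order #4] limit_buy(price=95, qty=4): fills=none; bids=[#4:4@95] asks=[-]
After op 5 [order #5] limit_buy(price=102, qty=1): fills=none; bids=[#5:1@102 #4:4@95] asks=[-]
After op 6 [order #6] limit_sell(price=101, qty=6): fills=#5x#6:1@102; bids=[#4:4@95] asks=[#6:5@101]
After op 7 [order #7] market_sell(qty=5): fills=#4x#7:4@95; bids=[-] asks=[#6:5@101]

Answer: bid=104 ask=-
bid=- ask=97
bid=- ask=-
bid=95 ask=-
bid=102 ask=-
bid=95 ask=101
bid=- ask=101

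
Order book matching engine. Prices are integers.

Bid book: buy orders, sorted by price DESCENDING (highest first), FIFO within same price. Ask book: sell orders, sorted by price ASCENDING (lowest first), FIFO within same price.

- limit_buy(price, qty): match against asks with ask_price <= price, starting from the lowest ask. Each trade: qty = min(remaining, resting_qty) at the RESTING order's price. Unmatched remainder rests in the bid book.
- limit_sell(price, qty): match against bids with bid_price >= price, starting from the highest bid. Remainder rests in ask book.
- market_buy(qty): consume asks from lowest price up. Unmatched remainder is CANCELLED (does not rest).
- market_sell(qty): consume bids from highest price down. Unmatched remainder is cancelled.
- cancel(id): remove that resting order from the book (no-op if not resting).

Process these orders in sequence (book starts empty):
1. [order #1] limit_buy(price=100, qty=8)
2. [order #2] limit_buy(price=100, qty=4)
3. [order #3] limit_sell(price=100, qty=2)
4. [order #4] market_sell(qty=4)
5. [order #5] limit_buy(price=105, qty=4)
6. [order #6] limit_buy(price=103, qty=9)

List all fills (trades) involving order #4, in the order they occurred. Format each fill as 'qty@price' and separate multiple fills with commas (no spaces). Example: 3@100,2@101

After op 1 [order #1] limit_buy(price=100, qty=8): fills=none; bids=[#1:8@100] asks=[-]
After op 2 [order #2] limit_buy(price=100, qty=4): fills=none; bids=[#1:8@100 #2:4@100] asks=[-]
After op 3 [order #3] limit_sell(price=100, qty=2): fills=#1x#3:2@100; bids=[#1:6@100 #2:4@100] asks=[-]
After op 4 [order #4] market_sell(qty=4): fills=#1x#4:4@100; bids=[#1:2@100 #2:4@100] asks=[-]
After op 5 [order #5] limit_buy(price=105, qty=4): fills=none; bids=[#5:4@105 #1:2@100 #2:4@100] asks=[-]
After op 6 [order #6] limit_buy(price=103, qty=9): fills=none; bids=[#5:4@105 #6:9@103 #1:2@100 #2:4@100] asks=[-]

Answer: 4@100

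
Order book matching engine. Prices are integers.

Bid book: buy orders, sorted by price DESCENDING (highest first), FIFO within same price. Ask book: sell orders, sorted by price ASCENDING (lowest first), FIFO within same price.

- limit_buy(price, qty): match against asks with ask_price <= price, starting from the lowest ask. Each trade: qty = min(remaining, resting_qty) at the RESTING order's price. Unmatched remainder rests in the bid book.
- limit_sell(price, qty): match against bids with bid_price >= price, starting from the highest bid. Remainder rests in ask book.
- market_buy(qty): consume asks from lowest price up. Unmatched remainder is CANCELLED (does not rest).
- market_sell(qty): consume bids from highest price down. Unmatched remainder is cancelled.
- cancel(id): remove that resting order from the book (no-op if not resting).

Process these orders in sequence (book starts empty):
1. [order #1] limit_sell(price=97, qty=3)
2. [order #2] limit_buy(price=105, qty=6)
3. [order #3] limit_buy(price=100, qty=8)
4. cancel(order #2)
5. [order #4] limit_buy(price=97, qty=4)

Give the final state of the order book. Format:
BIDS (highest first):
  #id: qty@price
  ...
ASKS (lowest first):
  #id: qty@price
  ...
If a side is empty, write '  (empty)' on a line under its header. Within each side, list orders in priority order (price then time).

After op 1 [order #1] limit_sell(price=97, qty=3): fills=none; bids=[-] asks=[#1:3@97]
After op 2 [order #2] limit_buy(price=105, qty=6): fills=#2x#1:3@97; bids=[#2:3@105] asks=[-]
After op 3 [order #3] limit_buy(price=100, qty=8): fills=none; bids=[#2:3@105 #3:8@100] asks=[-]
After op 4 cancel(order #2): fills=none; bids=[#3:8@100] asks=[-]
After op 5 [order #4] limit_buy(price=97, qty=4): fills=none; bids=[#3:8@100 #4:4@97] asks=[-]

Answer: BIDS (highest first):
  #3: 8@100
  #4: 4@97
ASKS (lowest first):
  (empty)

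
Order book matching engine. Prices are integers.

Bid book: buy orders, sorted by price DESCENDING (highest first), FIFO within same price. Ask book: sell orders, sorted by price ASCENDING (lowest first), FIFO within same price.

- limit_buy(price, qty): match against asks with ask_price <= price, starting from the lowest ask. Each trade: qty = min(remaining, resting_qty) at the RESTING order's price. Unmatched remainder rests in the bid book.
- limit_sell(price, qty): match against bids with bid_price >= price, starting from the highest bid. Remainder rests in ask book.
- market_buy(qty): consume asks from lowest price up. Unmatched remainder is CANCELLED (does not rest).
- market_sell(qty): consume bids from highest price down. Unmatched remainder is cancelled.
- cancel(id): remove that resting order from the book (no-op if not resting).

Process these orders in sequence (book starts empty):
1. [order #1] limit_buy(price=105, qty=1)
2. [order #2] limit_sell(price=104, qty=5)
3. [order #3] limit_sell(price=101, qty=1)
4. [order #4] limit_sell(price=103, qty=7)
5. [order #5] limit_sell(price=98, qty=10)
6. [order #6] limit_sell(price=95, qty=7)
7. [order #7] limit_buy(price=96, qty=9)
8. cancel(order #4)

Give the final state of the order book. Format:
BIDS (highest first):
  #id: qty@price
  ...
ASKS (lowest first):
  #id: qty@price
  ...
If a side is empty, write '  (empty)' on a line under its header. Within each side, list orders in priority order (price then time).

Answer: BIDS (highest first):
  #7: 2@96
ASKS (lowest first):
  #5: 10@98
  #3: 1@101
  #2: 4@104

Derivation:
After op 1 [order #1] limit_buy(price=105, qty=1): fills=none; bids=[#1:1@105] asks=[-]
After op 2 [order #2] limit_sell(price=104, qty=5): fills=#1x#2:1@105; bids=[-] asks=[#2:4@104]
After op 3 [order #3] limit_sell(price=101, qty=1): fills=none; bids=[-] asks=[#3:1@101 #2:4@104]
After op 4 [order #4] limit_sell(price=103, qty=7): fills=none; bids=[-] asks=[#3:1@101 #4:7@103 #2:4@104]
After op 5 [order #5] limit_sell(price=98, qty=10): fills=none; bids=[-] asks=[#5:10@98 #3:1@101 #4:7@103 #2:4@104]
After op 6 [order #6] limit_sell(price=95, qty=7): fills=none; bids=[-] asks=[#6:7@95 #5:10@98 #3:1@101 #4:7@103 #2:4@104]
After op 7 [order #7] limit_buy(price=96, qty=9): fills=#7x#6:7@95; bids=[#7:2@96] asks=[#5:10@98 #3:1@101 #4:7@103 #2:4@104]
After op 8 cancel(order #4): fills=none; bids=[#7:2@96] asks=[#5:10@98 #3:1@101 #2:4@104]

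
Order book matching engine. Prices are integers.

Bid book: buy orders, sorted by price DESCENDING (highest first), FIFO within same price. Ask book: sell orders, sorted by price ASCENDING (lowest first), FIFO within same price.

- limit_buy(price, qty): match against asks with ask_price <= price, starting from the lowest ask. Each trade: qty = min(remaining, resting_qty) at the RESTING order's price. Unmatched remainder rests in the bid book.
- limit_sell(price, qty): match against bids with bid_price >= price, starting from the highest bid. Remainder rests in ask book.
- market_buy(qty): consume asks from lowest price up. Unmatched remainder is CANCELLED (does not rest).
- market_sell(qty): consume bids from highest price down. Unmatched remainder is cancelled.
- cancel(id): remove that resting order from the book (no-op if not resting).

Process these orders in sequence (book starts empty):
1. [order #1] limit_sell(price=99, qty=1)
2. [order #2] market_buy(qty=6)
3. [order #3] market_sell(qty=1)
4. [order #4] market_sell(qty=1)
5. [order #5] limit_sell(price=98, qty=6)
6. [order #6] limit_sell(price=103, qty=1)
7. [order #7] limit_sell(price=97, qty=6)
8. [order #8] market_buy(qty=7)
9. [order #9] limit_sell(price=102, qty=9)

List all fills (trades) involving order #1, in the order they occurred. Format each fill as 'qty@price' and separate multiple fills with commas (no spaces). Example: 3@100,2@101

Answer: 1@99

Derivation:
After op 1 [order #1] limit_sell(price=99, qty=1): fills=none; bids=[-] asks=[#1:1@99]
After op 2 [order #2] market_buy(qty=6): fills=#2x#1:1@99; bids=[-] asks=[-]
After op 3 [order #3] market_sell(qty=1): fills=none; bids=[-] asks=[-]
After op 4 [order #4] market_sell(qty=1): fills=none; bids=[-] asks=[-]
After op 5 [order #5] limit_sell(price=98, qty=6): fills=none; bids=[-] asks=[#5:6@98]
After op 6 [order #6] limit_sell(price=103, qty=1): fills=none; bids=[-] asks=[#5:6@98 #6:1@103]
After op 7 [order #7] limit_sell(price=97, qty=6): fills=none; bids=[-] asks=[#7:6@97 #5:6@98 #6:1@103]
After op 8 [order #8] market_buy(qty=7): fills=#8x#7:6@97 #8x#5:1@98; bids=[-] asks=[#5:5@98 #6:1@103]
After op 9 [order #9] limit_sell(price=102, qty=9): fills=none; bids=[-] asks=[#5:5@98 #9:9@102 #6:1@103]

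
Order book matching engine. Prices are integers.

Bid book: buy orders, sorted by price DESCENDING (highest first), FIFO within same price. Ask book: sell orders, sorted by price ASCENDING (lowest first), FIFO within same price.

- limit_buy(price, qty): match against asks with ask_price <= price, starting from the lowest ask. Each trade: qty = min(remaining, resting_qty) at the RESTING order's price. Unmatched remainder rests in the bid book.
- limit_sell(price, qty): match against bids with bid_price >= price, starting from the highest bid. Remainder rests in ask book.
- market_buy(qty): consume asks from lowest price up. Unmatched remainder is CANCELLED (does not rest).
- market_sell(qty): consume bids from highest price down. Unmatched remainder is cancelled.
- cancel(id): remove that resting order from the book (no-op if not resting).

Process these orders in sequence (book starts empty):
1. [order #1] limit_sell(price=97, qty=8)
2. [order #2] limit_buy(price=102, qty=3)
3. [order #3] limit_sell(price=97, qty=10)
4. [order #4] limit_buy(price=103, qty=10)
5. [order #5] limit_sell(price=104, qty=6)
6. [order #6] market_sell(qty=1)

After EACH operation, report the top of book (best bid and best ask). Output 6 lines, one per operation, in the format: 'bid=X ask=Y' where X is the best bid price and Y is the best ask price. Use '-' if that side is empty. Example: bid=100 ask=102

Answer: bid=- ask=97
bid=- ask=97
bid=- ask=97
bid=- ask=97
bid=- ask=97
bid=- ask=97

Derivation:
After op 1 [order #1] limit_sell(price=97, qty=8): fills=none; bids=[-] asks=[#1:8@97]
After op 2 [order #2] limit_buy(price=102, qty=3): fills=#2x#1:3@97; bids=[-] asks=[#1:5@97]
After op 3 [order #3] limit_sell(price=97, qty=10): fills=none; bids=[-] asks=[#1:5@97 #3:10@97]
After op 4 [order #4] limit_buy(price=103, qty=10): fills=#4x#1:5@97 #4x#3:5@97; bids=[-] asks=[#3:5@97]
After op 5 [order #5] limit_sell(price=104, qty=6): fills=none; bids=[-] asks=[#3:5@97 #5:6@104]
After op 6 [order #6] market_sell(qty=1): fills=none; bids=[-] asks=[#3:5@97 #5:6@104]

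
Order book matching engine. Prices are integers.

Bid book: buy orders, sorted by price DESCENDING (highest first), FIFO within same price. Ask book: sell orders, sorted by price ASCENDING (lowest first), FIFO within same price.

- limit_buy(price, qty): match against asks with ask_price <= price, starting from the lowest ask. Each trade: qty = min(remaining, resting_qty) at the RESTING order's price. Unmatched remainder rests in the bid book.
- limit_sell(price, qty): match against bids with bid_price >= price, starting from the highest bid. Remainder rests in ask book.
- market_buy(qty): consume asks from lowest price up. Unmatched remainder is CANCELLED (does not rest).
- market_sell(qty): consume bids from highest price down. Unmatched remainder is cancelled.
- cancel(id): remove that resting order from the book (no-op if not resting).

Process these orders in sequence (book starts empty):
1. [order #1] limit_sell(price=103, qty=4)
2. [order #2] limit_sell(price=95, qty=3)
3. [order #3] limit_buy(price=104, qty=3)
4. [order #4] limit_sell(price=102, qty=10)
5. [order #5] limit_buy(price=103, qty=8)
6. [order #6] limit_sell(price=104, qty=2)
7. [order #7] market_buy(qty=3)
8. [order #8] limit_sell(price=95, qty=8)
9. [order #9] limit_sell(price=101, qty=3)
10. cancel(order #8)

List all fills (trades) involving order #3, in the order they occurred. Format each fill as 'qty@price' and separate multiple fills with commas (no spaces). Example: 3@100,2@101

Answer: 3@95

Derivation:
After op 1 [order #1] limit_sell(price=103, qty=4): fills=none; bids=[-] asks=[#1:4@103]
After op 2 [order #2] limit_sell(price=95, qty=3): fills=none; bids=[-] asks=[#2:3@95 #1:4@103]
After op 3 [order #3] limit_buy(price=104, qty=3): fills=#3x#2:3@95; bids=[-] asks=[#1:4@103]
After op 4 [order #4] limit_sell(price=102, qty=10): fills=none; bids=[-] asks=[#4:10@102 #1:4@103]
After op 5 [order #5] limit_buy(price=103, qty=8): fills=#5x#4:8@102; bids=[-] asks=[#4:2@102 #1:4@103]
After op 6 [order #6] limit_sell(price=104, qty=2): fills=none; bids=[-] asks=[#4:2@102 #1:4@103 #6:2@104]
After op 7 [order #7] market_buy(qty=3): fills=#7x#4:2@102 #7x#1:1@103; bids=[-] asks=[#1:3@103 #6:2@104]
After op 8 [order #8] limit_sell(price=95, qty=8): fills=none; bids=[-] asks=[#8:8@95 #1:3@103 #6:2@104]
After op 9 [order #9] limit_sell(price=101, qty=3): fills=none; bids=[-] asks=[#8:8@95 #9:3@101 #1:3@103 #6:2@104]
After op 10 cancel(order #8): fills=none; bids=[-] asks=[#9:3@101 #1:3@103 #6:2@104]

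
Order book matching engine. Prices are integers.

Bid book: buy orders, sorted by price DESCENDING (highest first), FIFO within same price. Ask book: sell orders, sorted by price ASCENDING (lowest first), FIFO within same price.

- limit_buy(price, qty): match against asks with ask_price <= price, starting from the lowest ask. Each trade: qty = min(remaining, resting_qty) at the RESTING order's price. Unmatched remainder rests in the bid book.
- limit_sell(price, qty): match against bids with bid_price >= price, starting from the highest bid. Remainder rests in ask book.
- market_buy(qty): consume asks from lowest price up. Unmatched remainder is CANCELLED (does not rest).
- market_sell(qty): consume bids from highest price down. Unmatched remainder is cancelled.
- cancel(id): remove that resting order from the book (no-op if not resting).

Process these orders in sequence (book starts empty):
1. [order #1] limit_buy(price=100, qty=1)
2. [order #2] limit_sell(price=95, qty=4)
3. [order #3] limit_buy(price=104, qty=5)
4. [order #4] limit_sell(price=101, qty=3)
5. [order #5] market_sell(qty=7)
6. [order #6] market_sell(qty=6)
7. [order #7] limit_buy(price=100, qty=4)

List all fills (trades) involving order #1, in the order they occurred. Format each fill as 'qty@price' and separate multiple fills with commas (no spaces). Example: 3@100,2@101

Answer: 1@100

Derivation:
After op 1 [order #1] limit_buy(price=100, qty=1): fills=none; bids=[#1:1@100] asks=[-]
After op 2 [order #2] limit_sell(price=95, qty=4): fills=#1x#2:1@100; bids=[-] asks=[#2:3@95]
After op 3 [order #3] limit_buy(price=104, qty=5): fills=#3x#2:3@95; bids=[#3:2@104] asks=[-]
After op 4 [order #4] limit_sell(price=101, qty=3): fills=#3x#4:2@104; bids=[-] asks=[#4:1@101]
After op 5 [order #5] market_sell(qty=7): fills=none; bids=[-] asks=[#4:1@101]
After op 6 [order #6] market_sell(qty=6): fills=none; bids=[-] asks=[#4:1@101]
After op 7 [order #7] limit_buy(price=100, qty=4): fills=none; bids=[#7:4@100] asks=[#4:1@101]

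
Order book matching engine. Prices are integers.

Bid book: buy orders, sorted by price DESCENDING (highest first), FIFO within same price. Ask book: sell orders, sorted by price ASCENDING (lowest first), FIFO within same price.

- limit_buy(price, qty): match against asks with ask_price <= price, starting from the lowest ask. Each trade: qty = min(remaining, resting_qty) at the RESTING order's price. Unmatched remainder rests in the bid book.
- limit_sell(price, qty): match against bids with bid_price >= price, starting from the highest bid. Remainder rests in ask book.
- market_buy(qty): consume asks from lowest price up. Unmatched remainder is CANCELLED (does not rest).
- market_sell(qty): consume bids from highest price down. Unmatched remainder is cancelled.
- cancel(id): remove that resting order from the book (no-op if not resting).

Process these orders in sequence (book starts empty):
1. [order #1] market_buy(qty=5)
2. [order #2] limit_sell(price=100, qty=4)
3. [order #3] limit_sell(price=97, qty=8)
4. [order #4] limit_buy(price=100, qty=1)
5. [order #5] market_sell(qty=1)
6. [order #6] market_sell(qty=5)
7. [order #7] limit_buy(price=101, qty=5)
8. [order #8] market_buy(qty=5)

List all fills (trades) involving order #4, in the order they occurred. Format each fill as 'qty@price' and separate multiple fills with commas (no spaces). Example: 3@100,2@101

Answer: 1@97

Derivation:
After op 1 [order #1] market_buy(qty=5): fills=none; bids=[-] asks=[-]
After op 2 [order #2] limit_sell(price=100, qty=4): fills=none; bids=[-] asks=[#2:4@100]
After op 3 [order #3] limit_sell(price=97, qty=8): fills=none; bids=[-] asks=[#3:8@97 #2:4@100]
After op 4 [order #4] limit_buy(price=100, qty=1): fills=#4x#3:1@97; bids=[-] asks=[#3:7@97 #2:4@100]
After op 5 [order #5] market_sell(qty=1): fills=none; bids=[-] asks=[#3:7@97 #2:4@100]
After op 6 [order #6] market_sell(qty=5): fills=none; bids=[-] asks=[#3:7@97 #2:4@100]
After op 7 [order #7] limit_buy(price=101, qty=5): fills=#7x#3:5@97; bids=[-] asks=[#3:2@97 #2:4@100]
After op 8 [order #8] market_buy(qty=5): fills=#8x#3:2@97 #8x#2:3@100; bids=[-] asks=[#2:1@100]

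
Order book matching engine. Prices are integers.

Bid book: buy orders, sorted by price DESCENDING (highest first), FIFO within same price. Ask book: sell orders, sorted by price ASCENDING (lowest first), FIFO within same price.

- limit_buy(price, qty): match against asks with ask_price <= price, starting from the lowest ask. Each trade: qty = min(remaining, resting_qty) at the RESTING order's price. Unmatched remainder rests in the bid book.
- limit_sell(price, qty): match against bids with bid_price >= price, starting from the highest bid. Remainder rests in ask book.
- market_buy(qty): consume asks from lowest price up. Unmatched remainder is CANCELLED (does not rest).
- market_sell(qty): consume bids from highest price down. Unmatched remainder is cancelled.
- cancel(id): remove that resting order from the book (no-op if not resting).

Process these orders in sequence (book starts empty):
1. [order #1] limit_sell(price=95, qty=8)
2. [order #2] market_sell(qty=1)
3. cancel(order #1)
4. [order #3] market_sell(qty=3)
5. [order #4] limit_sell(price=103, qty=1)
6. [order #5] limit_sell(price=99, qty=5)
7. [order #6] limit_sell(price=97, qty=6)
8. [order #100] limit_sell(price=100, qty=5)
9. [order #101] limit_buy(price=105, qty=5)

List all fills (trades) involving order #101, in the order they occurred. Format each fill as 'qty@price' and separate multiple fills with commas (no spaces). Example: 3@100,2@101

After op 1 [order #1] limit_sell(price=95, qty=8): fills=none; bids=[-] asks=[#1:8@95]
After op 2 [order #2] market_sell(qty=1): fills=none; bids=[-] asks=[#1:8@95]
After op 3 cancel(order #1): fills=none; bids=[-] asks=[-]
After op 4 [order #3] market_sell(qty=3): fills=none; bids=[-] asks=[-]
After op 5 [order #4] limit_sell(price=103, qty=1): fills=none; bids=[-] asks=[#4:1@103]
After op 6 [order #5] limit_sell(price=99, qty=5): fills=none; bids=[-] asks=[#5:5@99 #4:1@103]
After op 7 [order #6] limit_sell(price=97, qty=6): fills=none; bids=[-] asks=[#6:6@97 #5:5@99 #4:1@103]
After op 8 [order #100] limit_sell(price=100, qty=5): fills=none; bids=[-] asks=[#6:6@97 #5:5@99 #100:5@100 #4:1@103]
After op 9 [order #101] limit_buy(price=105, qty=5): fills=#101x#6:5@97; bids=[-] asks=[#6:1@97 #5:5@99 #100:5@100 #4:1@103]

Answer: 5@97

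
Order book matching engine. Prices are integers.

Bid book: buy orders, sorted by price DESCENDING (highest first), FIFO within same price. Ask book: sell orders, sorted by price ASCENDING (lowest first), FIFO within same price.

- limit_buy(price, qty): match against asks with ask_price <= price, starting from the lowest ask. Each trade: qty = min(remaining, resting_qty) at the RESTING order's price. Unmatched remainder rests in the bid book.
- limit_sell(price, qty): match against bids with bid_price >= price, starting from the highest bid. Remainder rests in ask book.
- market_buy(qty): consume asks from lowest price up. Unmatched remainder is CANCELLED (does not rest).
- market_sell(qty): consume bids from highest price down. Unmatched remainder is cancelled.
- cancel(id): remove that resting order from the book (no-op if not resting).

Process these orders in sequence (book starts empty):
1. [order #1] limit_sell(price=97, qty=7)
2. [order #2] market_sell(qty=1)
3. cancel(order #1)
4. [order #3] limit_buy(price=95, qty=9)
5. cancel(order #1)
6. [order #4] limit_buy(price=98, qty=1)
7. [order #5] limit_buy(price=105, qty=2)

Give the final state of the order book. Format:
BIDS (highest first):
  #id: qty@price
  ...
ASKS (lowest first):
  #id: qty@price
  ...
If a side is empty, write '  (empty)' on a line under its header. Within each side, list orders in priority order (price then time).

Answer: BIDS (highest first):
  #5: 2@105
  #4: 1@98
  #3: 9@95
ASKS (lowest first):
  (empty)

Derivation:
After op 1 [order #1] limit_sell(price=97, qty=7): fills=none; bids=[-] asks=[#1:7@97]
After op 2 [order #2] market_sell(qty=1): fills=none; bids=[-] asks=[#1:7@97]
After op 3 cancel(order #1): fills=none; bids=[-] asks=[-]
After op 4 [order #3] limit_buy(price=95, qty=9): fills=none; bids=[#3:9@95] asks=[-]
After op 5 cancel(order #1): fills=none; bids=[#3:9@95] asks=[-]
After op 6 [order #4] limit_buy(price=98, qty=1): fills=none; bids=[#4:1@98 #3:9@95] asks=[-]
After op 7 [order #5] limit_buy(price=105, qty=2): fills=none; bids=[#5:2@105 #4:1@98 #3:9@95] asks=[-]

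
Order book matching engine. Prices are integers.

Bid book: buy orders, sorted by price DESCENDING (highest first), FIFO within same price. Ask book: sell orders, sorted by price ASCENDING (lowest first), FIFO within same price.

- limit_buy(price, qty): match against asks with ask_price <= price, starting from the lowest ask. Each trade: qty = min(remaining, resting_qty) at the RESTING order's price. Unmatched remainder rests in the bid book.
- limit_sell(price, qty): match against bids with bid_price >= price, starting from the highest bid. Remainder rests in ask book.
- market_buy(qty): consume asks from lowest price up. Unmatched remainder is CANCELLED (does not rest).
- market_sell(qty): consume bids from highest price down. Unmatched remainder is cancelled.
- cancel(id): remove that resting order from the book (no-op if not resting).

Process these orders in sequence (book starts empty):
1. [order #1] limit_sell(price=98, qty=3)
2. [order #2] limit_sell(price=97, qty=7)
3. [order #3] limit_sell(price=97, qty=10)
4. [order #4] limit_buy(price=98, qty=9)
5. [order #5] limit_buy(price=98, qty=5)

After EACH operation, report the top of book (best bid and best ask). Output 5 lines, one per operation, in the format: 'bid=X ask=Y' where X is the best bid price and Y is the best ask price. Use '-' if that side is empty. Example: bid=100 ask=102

Answer: bid=- ask=98
bid=- ask=97
bid=- ask=97
bid=- ask=97
bid=- ask=97

Derivation:
After op 1 [order #1] limit_sell(price=98, qty=3): fills=none; bids=[-] asks=[#1:3@98]
After op 2 [order #2] limit_sell(price=97, qty=7): fills=none; bids=[-] asks=[#2:7@97 #1:3@98]
After op 3 [order #3] limit_sell(price=97, qty=10): fills=none; bids=[-] asks=[#2:7@97 #3:10@97 #1:3@98]
After op 4 [order #4] limit_buy(price=98, qty=9): fills=#4x#2:7@97 #4x#3:2@97; bids=[-] asks=[#3:8@97 #1:3@98]
After op 5 [order #5] limit_buy(price=98, qty=5): fills=#5x#3:5@97; bids=[-] asks=[#3:3@97 #1:3@98]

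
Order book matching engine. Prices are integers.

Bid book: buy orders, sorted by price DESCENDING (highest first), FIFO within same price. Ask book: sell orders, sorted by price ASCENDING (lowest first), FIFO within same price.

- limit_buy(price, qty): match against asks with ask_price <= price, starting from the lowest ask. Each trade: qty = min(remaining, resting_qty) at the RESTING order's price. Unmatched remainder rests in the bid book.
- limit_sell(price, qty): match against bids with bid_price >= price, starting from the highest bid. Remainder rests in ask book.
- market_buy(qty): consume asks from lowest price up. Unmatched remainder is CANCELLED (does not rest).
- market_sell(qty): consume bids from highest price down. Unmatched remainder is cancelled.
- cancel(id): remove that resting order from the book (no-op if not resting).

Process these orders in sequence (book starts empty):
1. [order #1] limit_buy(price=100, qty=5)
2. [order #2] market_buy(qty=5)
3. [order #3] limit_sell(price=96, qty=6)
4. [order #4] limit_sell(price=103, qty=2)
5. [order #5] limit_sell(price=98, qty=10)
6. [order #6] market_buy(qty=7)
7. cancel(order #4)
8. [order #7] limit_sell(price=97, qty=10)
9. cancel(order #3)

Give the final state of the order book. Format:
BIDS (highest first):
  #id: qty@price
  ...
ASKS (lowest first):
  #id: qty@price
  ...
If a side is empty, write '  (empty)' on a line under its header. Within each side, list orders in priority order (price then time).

After op 1 [order #1] limit_buy(price=100, qty=5): fills=none; bids=[#1:5@100] asks=[-]
After op 2 [order #2] market_buy(qty=5): fills=none; bids=[#1:5@100] asks=[-]
After op 3 [order #3] limit_sell(price=96, qty=6): fills=#1x#3:5@100; bids=[-] asks=[#3:1@96]
After op 4 [order #4] limit_sell(price=103, qty=2): fills=none; bids=[-] asks=[#3:1@96 #4:2@103]
After op 5 [order #5] limit_sell(price=98, qty=10): fills=none; bids=[-] asks=[#3:1@96 #5:10@98 #4:2@103]
After op 6 [order #6] market_buy(qty=7): fills=#6x#3:1@96 #6x#5:6@98; bids=[-] asks=[#5:4@98 #4:2@103]
After op 7 cancel(order #4): fills=none; bids=[-] asks=[#5:4@98]
After op 8 [order #7] limit_sell(price=97, qty=10): fills=none; bids=[-] asks=[#7:10@97 #5:4@98]
After op 9 cancel(order #3): fills=none; bids=[-] asks=[#7:10@97 #5:4@98]

Answer: BIDS (highest first):
  (empty)
ASKS (lowest first):
  #7: 10@97
  #5: 4@98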